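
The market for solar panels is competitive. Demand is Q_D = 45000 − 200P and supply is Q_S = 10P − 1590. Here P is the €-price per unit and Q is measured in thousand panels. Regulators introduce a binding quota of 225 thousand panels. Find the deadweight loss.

€8550.67 thousand

In inverse form: demand P = 225 − 0.005Q, supply P = 159 + 0.1Q.
Competitive equilibrium: 225 − 0.005Q = 159 + 0.1Q → Q* = 628.5714, P* = 221.8571.
At Q = 225: demand price = 225 − 0.005·225 = 223.875; supply price = 159 + 0.1·225 = 181.5.
ΔQ = 628.5714 − 225 = 403.5714; wedge = 223.875 − 181.5 = 42.375.
Welfare loss = ½ × 403.5714 × 42.375 = €8550.67 thousand.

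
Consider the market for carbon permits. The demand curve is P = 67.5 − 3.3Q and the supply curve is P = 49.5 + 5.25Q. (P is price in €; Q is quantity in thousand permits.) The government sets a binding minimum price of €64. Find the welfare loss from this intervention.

€4.67 thousand

Competitive equilibrium: 67.5 − 3.3Q = 49.5 + 5.25Q → Q* = 2.1053, P* = 60.5526.
At the floor P = 64, quantity demanded = (67.5 − 64)/3.3 = 1.0606.
Sellers' marginal cost at Q' = 1.0606: 49.5 + 5.25·1.0606 = 55.0682.
ΔQ = 2.1053 − 1.0606 = 1.0447; wedge = 64 − 55.0682 = 8.9318.
Welfare loss = ½ × 1.0447 × 8.9318 = €4.67 thousand.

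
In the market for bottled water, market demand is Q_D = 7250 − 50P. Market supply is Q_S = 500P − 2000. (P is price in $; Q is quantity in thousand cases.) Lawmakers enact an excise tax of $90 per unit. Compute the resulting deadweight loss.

In inverse form: demand P = 145 − 0.02Q, supply P = 4 + 0.002Q.
Competitive equilibrium: 145 − 0.02Q = 4 + 0.002Q → Q* = 6409.0909, P* = 16.8182.
With the tax, the buyer price exceeds the seller price by 90: (145 − 0.02Q) − (4 + 0.002Q) = 90 → Q' = 2318.1818.
ΔQ = 6409.0909 − 2318.1818 = 4090.9091; the wedge equals the tax, 90.
Deadweight loss = ½ × 4090.9091 × 90 = $184090.91 thousand.

$184090.91 thousand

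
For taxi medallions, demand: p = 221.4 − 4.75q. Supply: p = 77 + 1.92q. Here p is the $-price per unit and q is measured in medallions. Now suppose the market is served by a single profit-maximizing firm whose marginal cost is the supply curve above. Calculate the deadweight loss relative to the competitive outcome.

$270.42

Competitive equilibrium: 221.4 − 4.75q = 77 + 1.92q → q* = 21.6492, p* = 118.5664.
Marginal revenue: MR = 221.4 − 9.5q. Set MR = MC: 221.4 − 9.5q = 77 + 1.92q → q_m = 12.6445.
Price p_m = 221.4 − 4.75·12.6445 = 161.3386; MC(q_m) = 77 + 1.92·12.6445 = 101.2774.
Competitive q* = 21.6492, so Δq = 9.0047; wedge = 161.3386 − 101.2774 = 60.0612.
Welfare loss = ½ × 9.0047 × 60.0612 = $270.42.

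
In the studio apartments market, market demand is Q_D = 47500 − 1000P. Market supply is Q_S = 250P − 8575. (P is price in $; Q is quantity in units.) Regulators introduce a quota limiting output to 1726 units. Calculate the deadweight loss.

In inverse form: demand P = 47.5 − 0.001Q, supply P = 34.3 + 0.004Q.
Competitive equilibrium: 47.5 − 0.001Q = 34.3 + 0.004Q → Q* = 2640, P* = 44.86.
At Q = 1726: demand price = 47.5 − 0.001·1726 = 45.774; supply price = 34.3 + 0.004·1726 = 41.204.
ΔQ = 2640 − 1726 = 914; wedge = 45.774 − 41.204 = 4.57.
The triangle = ½ × 914 × 4.57 = $2088.49.

$2088.49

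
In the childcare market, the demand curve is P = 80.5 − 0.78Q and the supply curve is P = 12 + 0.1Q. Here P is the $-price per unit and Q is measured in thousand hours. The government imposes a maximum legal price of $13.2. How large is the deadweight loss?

Competitive equilibrium: 80.5 − 0.78Q = 12 + 0.1Q → Q* = 77.8409, P* = 19.7841.
At the ceiling P = 13.2, quantity supplied = (13.2 − 12)/0.1 = 12.
Willingness to pay at Q' = 12: 80.5 − 0.78·12 = 71.14.
ΔQ = 77.8409 − 12 = 65.8409; wedge = 71.14 − 13.2 = 57.94.
The triangle = ½ × 65.8409 × 57.94 = $1907.41 thousand.

$1907.41 thousand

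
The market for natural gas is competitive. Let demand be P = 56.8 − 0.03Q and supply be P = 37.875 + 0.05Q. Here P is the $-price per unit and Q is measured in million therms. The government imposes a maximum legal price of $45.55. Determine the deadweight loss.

$275.98 million

Competitive equilibrium: 56.8 − 0.03Q = 37.875 + 0.05Q → Q* = 236.5625, P* = 49.7031.
At the ceiling P = 45.55, quantity supplied = (45.55 − 37.875)/0.05 = 153.5.
Willingness to pay at Q' = 153.5: 56.8 − 0.03·153.5 = 52.195.
ΔQ = 236.5625 − 153.5 = 83.0625; wedge = 52.195 − 45.55 = 6.645.
DWL = ½ × 83.0625 × 6.645 = $275.98 million.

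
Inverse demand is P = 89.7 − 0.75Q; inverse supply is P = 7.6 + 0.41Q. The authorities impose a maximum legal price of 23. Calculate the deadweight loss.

Competitive equilibrium: 89.7 − 0.75Q = 7.6 + 0.41Q → Q* = 70.7759, P* = 36.6181.
At the ceiling P = 23, quantity supplied = (23 − 7.6)/0.41 = 37.561.
Willingness to pay at Q' = 37.561: 89.7 − 0.75·37.561 = 61.5293.
ΔQ = 70.7759 − 37.561 = 33.2149; wedge = 61.5293 − 23 = 38.5293.
Welfare loss = ½ × 33.2149 × 38.5293 = 639.87.

639.87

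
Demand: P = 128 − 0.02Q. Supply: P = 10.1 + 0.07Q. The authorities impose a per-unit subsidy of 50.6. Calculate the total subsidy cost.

Competitive equilibrium: 128 − 0.02Q = 10.1 + 0.07Q → Q* = 1310, P* = 101.8.
The subsidy lowers effective supply by 50.6: P = 0.07Q − 40.5.
New quantity: 128 − 0.02Q = 0.07Q − 40.5 → Q' = 1872.2222.
Total subsidy cost = 50.6 × 1872.2222 = 94734.44.

94734.44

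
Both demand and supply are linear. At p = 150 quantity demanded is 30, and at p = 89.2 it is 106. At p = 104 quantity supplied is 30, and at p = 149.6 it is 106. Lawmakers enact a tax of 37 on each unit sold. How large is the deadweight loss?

Demand slope = (89.2 − 150)/(106 − 30) = −0.8, so p = 174 − 0.8q.
Supply slope = (149.6 − 104)/(106 − 30) = 0.6, so p = 86 + 0.6q.
Competitive equilibrium: 174 − 0.8q = 86 + 0.6q → q* = 62.8571, p* = 123.7143.
With the tax, the buyer price exceeds the seller price by 37: (174 − 0.8q) − (86 + 0.6q) = 37 → q' = 36.4286.
Δq = 62.8571 − 36.4286 = 26.4285; the wedge equals the tax, 37.
Welfare loss = ½ × 26.4285 × 37 = 488.93.

488.93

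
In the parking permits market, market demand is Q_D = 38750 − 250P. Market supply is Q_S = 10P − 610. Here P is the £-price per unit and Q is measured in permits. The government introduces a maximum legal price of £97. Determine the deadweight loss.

£15379.97

In inverse form: demand P = 155 − 0.004Q, supply P = 61 + 0.1Q.
Competitive equilibrium: 155 − 0.004Q = 61 + 0.1Q → Q* = 903.8462, P* = 151.3846.
At the ceiling P = 97, quantity supplied = (97 − 61)/0.1 = 360.
Willingness to pay at Q' = 360: 155 − 0.004·360 = 153.56.
ΔQ = 903.8462 − 360 = 543.8462; wedge = 153.56 − 97 = 56.56.
Welfare loss = ½ × 543.8462 × 56.56 = £15379.97.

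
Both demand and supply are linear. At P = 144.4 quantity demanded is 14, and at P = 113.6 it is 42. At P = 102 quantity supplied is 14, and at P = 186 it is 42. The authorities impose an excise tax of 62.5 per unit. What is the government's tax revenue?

568.60

Demand slope = (113.6 − 144.4)/(42 − 14) = −1.1, so P = 159.8 − 1.1Q.
Supply slope = (186 − 102)/(42 − 14) = 3, so P = 60 + 3Q.
Competitive equilibrium: 159.8 − 1.1Q = 60 + 3Q → Q* = 24.3415, P* = 133.0244.
With the tax, the buyer price exceeds the seller price by 62.5: (159.8 − 1.1Q) − (60 + 3Q) = 62.5 → Q' = 9.0976.
Tax revenue = 62.5 × 9.0976 = 568.60.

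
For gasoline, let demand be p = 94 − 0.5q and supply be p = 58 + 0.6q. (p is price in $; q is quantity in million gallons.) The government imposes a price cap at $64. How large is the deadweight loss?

Competitive equilibrium: 94 − 0.5q = 58 + 0.6q → q* = 32.7273, p* = 77.6364.
At the ceiling p = 64, quantity supplied = (64 − 58)/0.6 = 10.
Willingness to pay at q' = 10: 94 − 0.5·10 = 89.
Δq = 32.7273 − 10 = 22.7273; wedge = 89 − 64 = 25.
Deadweight loss = ½ × 22.7273 × 25 = $284.09 million.

$284.09 million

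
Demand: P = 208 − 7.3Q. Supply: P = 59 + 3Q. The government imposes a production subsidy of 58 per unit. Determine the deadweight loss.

Competitive equilibrium: 208 − 7.3Q = 59 + 3Q → Q* = 14.466, P* = 102.3981.
The subsidy lowers effective supply by 58: P = 1 + 3Q.
New quantity: 208 − 7.3Q = 1 + 3Q → Q' = 20.0971.
Overproduction ΔQ = 20.0971 − 14.466 = 5.6311; wedge = subsidy = 58.
DWL = ½ × 5.6311 × 58 = 163.30.

163.30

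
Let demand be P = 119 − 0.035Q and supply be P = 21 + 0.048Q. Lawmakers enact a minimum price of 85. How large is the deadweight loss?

Competitive equilibrium: 119 − 0.035Q = 21 + 0.048Q → Q* = 1180.7229, P* = 77.6747.
At the floor P = 85, quantity demanded = (119 − 85)/0.035 = 971.4286.
Sellers' marginal cost at Q' = 971.4286: 21 + 0.048·971.4286 = 67.6286.
ΔQ = 1180.7229 − 971.4286 = 209.2943; wedge = 85 − 67.6286 = 17.3714.
Deadweight loss = ½ × 209.2943 × 17.3714 = 1817.87.

1817.87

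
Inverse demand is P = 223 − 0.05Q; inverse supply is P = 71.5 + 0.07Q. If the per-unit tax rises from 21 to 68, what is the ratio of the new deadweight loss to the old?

Competitive equilibrium: 223 − 0.05Q = 71.5 + 0.07Q → Q* = 1262.5, P* = 159.875.
For a per-unit tax t: ΔQ = t/0.12, so DWL = ½·t·(t/0.12) = t²/0.24.
At t = 21: DWL = 1837.5. At t = 68: DWL = 19266.667.
Ratio = (68/21)² = 10.485.

10.485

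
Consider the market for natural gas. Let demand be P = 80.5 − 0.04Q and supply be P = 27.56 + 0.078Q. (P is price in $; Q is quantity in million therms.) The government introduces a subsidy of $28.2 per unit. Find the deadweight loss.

$3369.66 million

Competitive equilibrium: 80.5 − 0.04Q = 27.56 + 0.078Q → Q* = 448.6441, P* = 62.5542.
The subsidy lowers effective supply by 28.2: P = 0.078Q − 0.64.
New quantity: 80.5 − 0.04Q = 0.078Q − 0.64 → Q' = 687.6271.
Overproduction ΔQ = 687.6271 − 448.6441 = 238.983; wedge = subsidy = 28.2.
DWL = ½ × 238.983 × 28.2 = $3369.66 million.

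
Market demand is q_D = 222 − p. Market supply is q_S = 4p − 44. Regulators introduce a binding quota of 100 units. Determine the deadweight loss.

2958.40

In inverse form: demand p = 222 − q, supply p = 11 + 0.25q.
Competitive equilibrium: 222 − q = 11 + 0.25q → q* = 168.8, p* = 53.2.
At q = 100: demand price = 222 − 1·100 = 122; supply price = 11 + 0.25·100 = 36.
Δq = 168.8 − 100 = 68.8; wedge = 122 − 36 = 86.
The triangle = ½ × 68.8 × 86 = 2958.40.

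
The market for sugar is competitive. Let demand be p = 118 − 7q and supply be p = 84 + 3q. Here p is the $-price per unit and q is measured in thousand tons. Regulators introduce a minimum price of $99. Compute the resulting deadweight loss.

$2.35 thousand

Competitive equilibrium: 118 − 7q = 84 + 3q → q* = 3.4, p* = 94.2.
At the floor p = 99, quantity demanded = (118 − 99)/7 = 2.7143.
Sellers' marginal cost at q' = 2.7143: 84 + 3·2.7143 = 92.1429.
Δq = 3.4 − 2.7143 = 0.6857; wedge = 99 − 92.1429 = 6.8571.
The triangle = ½ × 0.6857 × 6.8571 = $2.35 thousand.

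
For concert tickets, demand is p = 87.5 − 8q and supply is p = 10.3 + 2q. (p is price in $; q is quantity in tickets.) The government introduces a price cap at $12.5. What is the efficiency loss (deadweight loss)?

$219.122

Competitive equilibrium: 87.5 − 8q = 10.3 + 2q → q* = 7.72, p* = 25.74.
At the ceiling p = 12.5, quantity supplied = (12.5 − 10.3)/2 = 1.1.
Willingness to pay at q' = 1.1: 87.5 − 8·1.1 = 78.7.
Δq = 7.72 − 1.1 = 6.62; wedge = 78.7 − 12.5 = 66.2.
DWL = ½ × 6.62 × 66.2 = $219.122.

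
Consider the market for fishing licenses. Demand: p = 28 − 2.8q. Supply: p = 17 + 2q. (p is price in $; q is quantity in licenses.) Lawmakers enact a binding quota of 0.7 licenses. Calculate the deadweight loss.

Competitive equilibrium: 28 − 2.8q = 17 + 2q → q* = 2.2917, p* = 21.5833.
At q = 0.7: demand price = 28 − 2.8·0.7 = 26.04; supply price = 17 + 2·0.7 = 18.4.
Δq = 2.2917 − 0.7 = 1.5917; wedge = 26.04 − 18.4 = 7.64.
Deadweight loss = ½ × 1.5917 × 7.64 = $6.08.

$6.08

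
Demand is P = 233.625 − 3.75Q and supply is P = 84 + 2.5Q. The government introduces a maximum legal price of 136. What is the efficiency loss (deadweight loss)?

30.81

Competitive equilibrium: 233.625 − 3.75Q = 84 + 2.5Q → Q* = 23.94, P* = 143.85.
At the ceiling P = 136, quantity supplied = (136 − 84)/2.5 = 20.8.
Willingness to pay at Q' = 20.8: 233.625 − 3.75·20.8 = 155.625.
ΔQ = 23.94 − 20.8 = 3.14; wedge = 155.625 − 136 = 19.625.
Welfare loss = ½ × 3.14 × 19.625 = 30.81.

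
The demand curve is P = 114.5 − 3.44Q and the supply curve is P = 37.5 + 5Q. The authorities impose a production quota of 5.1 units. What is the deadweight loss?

Competitive equilibrium: 114.5 − 3.44Q = 37.5 + 5Q → Q* = 9.1232, P* = 83.1161.
At Q = 5.1: demand price = 114.5 − 3.44·5.1 = 96.956; supply price = 37.5 + 5·5.1 = 63.
ΔQ = 9.1232 − 5.1 = 4.0232; wedge = 96.956 − 63 = 33.956.
Welfare loss = ½ × 4.0232 × 33.956 = 68.31.

68.31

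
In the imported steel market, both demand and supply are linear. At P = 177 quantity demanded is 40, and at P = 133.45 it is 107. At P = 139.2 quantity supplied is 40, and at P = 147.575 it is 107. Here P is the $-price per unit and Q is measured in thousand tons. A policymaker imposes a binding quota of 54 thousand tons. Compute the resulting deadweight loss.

$468.58 thousand

Demand slope = (133.45 − 177)/(107 − 40) = −0.65, so P = 203 − 0.65Q.
Supply slope = (147.575 − 139.2)/(107 − 40) = 0.125, so P = 134.2 + 0.125Q.
Competitive equilibrium: 203 − 0.65Q = 134.2 + 0.125Q → Q* = 88.7742, P* = 145.2968.
At Q = 54: demand price = 203 − 0.65·54 = 167.9; supply price = 134.2 + 0.125·54 = 140.95.
ΔQ = 88.7742 − 54 = 34.7742; wedge = 167.9 − 140.95 = 26.95.
Deadweight loss = ½ × 34.7742 × 26.95 = $468.58 thousand.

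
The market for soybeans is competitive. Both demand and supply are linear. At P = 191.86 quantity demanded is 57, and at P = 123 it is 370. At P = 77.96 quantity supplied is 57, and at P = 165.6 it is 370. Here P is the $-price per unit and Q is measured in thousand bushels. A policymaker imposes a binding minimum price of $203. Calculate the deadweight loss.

$19381.70 thousand

Demand slope = (123 − 191.86)/(370 − 57) = −0.22, so P = 204.4 − 0.22Q.
Supply slope = (165.6 − 77.96)/(370 − 57) = 0.28, so P = 62 + 0.28Q.
Competitive equilibrium: 204.4 − 0.22Q = 62 + 0.28Q → Q* = 284.8, P* = 141.744.
At the floor P = 203, quantity demanded = (204.4 − 203)/0.22 = 6.36364.
Sellers' marginal cost at Q' = 6.36364: 62 + 0.28·6.36364 = 63.78182.
ΔQ = 284.8 − 6.36364 = 278.43636; wedge = 203 − 63.78182 = 139.21818.
Deadweight loss = ½ × 278.43636 × 139.21818 = $19381.70 thousand.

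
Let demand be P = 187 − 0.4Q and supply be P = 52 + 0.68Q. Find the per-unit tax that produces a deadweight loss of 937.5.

45

Competitive equilibrium: 187 − 0.4Q = 52 + 0.68Q → Q* = 125, P* = 137.
A tax t gives ΔQ = t/1.08 and wedge t, so DWL = t²/2.16.
t²/2.16 = 937.5 → t² = 2025 → t = 45.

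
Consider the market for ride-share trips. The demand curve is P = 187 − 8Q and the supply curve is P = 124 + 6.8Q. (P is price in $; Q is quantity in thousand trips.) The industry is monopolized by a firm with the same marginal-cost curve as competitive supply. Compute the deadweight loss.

$16.51 thousand

Competitive equilibrium: 187 − 8Q = 124 + 6.8Q → Q* = 4.2568, P* = 152.9459.
Marginal revenue: MR = 187 − 16Q. Set MR = MC: 187 − 16Q = 124 + 6.8Q → Q_m = 2.7632.
Price P_m = 187 − 8·2.7632 = 164.8944; MC(Q_m) = 124 + 6.8·2.7632 = 142.7898.
Competitive Q* = 4.2568, so ΔQ = 1.4936; wedge = 164.8944 − 142.7898 = 22.1046.
DWL = ½ × 1.4936 × 22.1046 = $16.51 thousand.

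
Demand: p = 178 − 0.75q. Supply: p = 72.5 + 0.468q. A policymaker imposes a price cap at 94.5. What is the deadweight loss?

955.44

Competitive equilibrium: 178 − 0.75q = 72.5 + 0.468q → q* = 86.6174, p* = 113.0369.
At the ceiling p = 94.5, quantity supplied = (94.5 − 72.5)/0.468 = 47.0085.
Willingness to pay at q' = 47.0085: 178 − 0.75·47.0085 = 142.7436.
Δq = 86.6174 − 47.0085 = 39.6089; wedge = 142.7436 − 94.5 = 48.2436.
Deadweight loss = ½ × 39.6089 × 48.2436 = 955.44.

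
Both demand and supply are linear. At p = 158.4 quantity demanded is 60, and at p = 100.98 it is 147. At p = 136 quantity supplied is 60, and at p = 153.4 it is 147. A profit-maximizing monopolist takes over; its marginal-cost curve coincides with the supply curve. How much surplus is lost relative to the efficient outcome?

600.25

Demand slope = (100.98 − 158.4)/(147 − 60) = −0.66, so p = 198 − 0.66q.
Supply slope = (153.4 − 136)/(147 − 60) = 0.2, so p = 124 + 0.2q.
Competitive equilibrium: 198 − 0.66q = 124 + 0.2q → q* = 86.04651, p* = 141.2093.
Marginal revenue: MR = 198 − 1.32q. Set MR = MC: 198 − 1.32q = 124 + 0.2q → q_m = 48.68421.
Price p_m = 198 − 0.66·48.68421 = 165.86842; MC(q_m) = 124 + 0.2·48.68421 = 133.73684.
Competitive q* = 86.04651, so Δq = 37.3623; wedge = 165.86842 − 133.73684 = 32.13158.
The triangle = ½ × 37.3623 × 32.13158 = 600.25.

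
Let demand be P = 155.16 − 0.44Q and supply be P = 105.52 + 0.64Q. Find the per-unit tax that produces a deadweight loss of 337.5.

27

Competitive equilibrium: 155.16 − 0.44Q = 105.52 + 0.64Q → Q* = 45.963, P* = 134.9363.
A tax t gives ΔQ = t/1.08 and wedge t, so DWL = t²/2.16.
t²/2.16 = 337.5 → t² = 729 → t = 27.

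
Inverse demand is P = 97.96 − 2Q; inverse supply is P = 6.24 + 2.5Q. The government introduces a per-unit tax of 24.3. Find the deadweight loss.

65.61

Competitive equilibrium: 97.96 − 2Q = 6.24 + 2.5Q → Q* = 20.3822, P* = 57.1956.
With the tax, the buyer price exceeds the seller price by 24.3: (97.96 − 2Q) − (6.24 + 2.5Q) = 24.3 → Q' = 14.9822.
ΔQ = 20.3822 − 14.9822 = 5.4; the wedge equals the tax, 24.3.
DWL = ½ × 5.4 × 24.3 = 65.61.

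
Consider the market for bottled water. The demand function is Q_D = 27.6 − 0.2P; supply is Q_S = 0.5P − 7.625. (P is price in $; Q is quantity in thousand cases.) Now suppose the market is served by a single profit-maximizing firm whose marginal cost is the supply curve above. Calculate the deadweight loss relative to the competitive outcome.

In inverse form: demand P = 138 − 5Q, supply P = 15.25 + 2Q.
Competitive equilibrium: 138 − 5Q = 15.25 + 2Q → Q* = 17.5357, P* = 50.3214.
Marginal revenue: MR = 138 − 10Q. Set MR = MC: 138 − 10Q = 15.25 + 2Q → Q_m = 10.2292.
Price P_m = 138 − 5·10.2292 = 86.854; MC(Q_m) = 15.25 + 2·10.2292 = 35.7084.
Competitive Q* = 17.5357, so ΔQ = 7.3065; wedge = 86.854 − 35.7084 = 51.1456.
Welfare loss = ½ × 7.3065 × 51.1456 = $186.85 thousand.

$186.85 thousand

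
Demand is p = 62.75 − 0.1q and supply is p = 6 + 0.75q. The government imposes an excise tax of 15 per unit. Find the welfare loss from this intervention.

132.35

Competitive equilibrium: 62.75 − 0.1q = 6 + 0.75q → q* = 66.7647, p* = 56.0735.
With the tax, the buyer price exceeds the seller price by 15: (62.75 − 0.1q) − (6 + 0.75q) = 15 → q' = 49.1176.
Δq = 66.7647 − 49.1176 = 17.6471; the wedge equals the tax, 15.
The triangle = ½ × 17.6471 × 15 = 132.35.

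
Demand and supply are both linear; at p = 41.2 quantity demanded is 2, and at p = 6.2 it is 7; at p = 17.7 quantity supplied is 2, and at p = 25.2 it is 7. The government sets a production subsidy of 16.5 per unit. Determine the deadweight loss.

16.01

Demand slope = (6.2 − 41.2)/(7 − 2) = −7, so p = 55.2 − 7q.
Supply slope = (25.2 − 17.7)/(7 − 2) = 1.5, so p = 14.7 + 1.5q.
Competitive equilibrium: 55.2 − 7q = 14.7 + 1.5q → q* = 4.7647, p* = 21.8471.
The subsidy lowers effective supply by 16.5: p = 1.5q − 1.8.
New quantity: 55.2 − 7q = 1.5q − 1.8 → q' = 6.7059.
Overproduction Δq = 6.7059 − 4.7647 = 1.9412; wedge = subsidy = 16.5.
DWL = ½ × 1.9412 × 16.5 = 16.01.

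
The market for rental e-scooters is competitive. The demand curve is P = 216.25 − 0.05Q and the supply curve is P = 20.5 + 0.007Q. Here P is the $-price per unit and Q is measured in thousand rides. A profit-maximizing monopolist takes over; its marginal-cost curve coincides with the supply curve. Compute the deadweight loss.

Competitive equilibrium: 216.25 − 0.05Q = 20.5 + 0.007Q → Q* = 3434.210526, P* = 44.539474.
Marginal revenue: MR = 216.25 − 0.1Q. Set MR = MC: 216.25 − 0.1Q = 20.5 + 0.007Q → Q_m = 1829.439252.
Price P_m = 216.25 − 0.05·1829.439252 = 124.778037; MC(Q_m) = 20.5 + 0.007·1829.439252 = 33.306075.
Competitive Q* = 3434.210526, so ΔQ = 1604.771274; wedge = 124.778037 − 33.306075 = 91.471962.
Welfare loss = ½ × 1604.771274 × 91.471962 = $73395.79 thousand.

$73395.79 thousand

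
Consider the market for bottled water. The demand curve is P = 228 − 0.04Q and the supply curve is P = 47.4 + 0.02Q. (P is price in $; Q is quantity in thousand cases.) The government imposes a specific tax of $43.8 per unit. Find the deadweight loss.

Competitive equilibrium: 228 − 0.04Q = 47.4 + 0.02Q → Q* = 3010, P* = 107.6.
With the tax, the buyer price exceeds the seller price by 43.8: (228 − 0.04Q) − (47.4 + 0.02Q) = 43.8 → Q' = 2280.
ΔQ = 3010 − 2280 = 730; the wedge equals the tax, 43.8.
Deadweight loss = ½ × 730 × 43.8 = $15987 thousand.

$15987 thousand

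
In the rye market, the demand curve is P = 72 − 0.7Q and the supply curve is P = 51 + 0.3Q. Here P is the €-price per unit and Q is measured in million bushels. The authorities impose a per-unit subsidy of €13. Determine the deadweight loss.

€84.50 million

Competitive equilibrium: 72 − 0.7Q = 51 + 0.3Q → Q* = 21, P* = 57.3.
The subsidy lowers effective supply by 13: P = 38 + 0.3Q.
New quantity: 72 − 0.7Q = 38 + 0.3Q → Q' = 34.
Overproduction ΔQ = 34 − 21 = 13; wedge = subsidy = 13.
Deadweight loss = ½ × 13 × 13 = €84.50 million.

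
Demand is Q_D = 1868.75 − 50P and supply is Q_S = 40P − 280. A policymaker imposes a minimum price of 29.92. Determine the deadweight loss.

2055.49

In inverse form: demand P = 37.375 − 0.02Q, supply P = 7 + 0.025Q.
Competitive equilibrium: 37.375 − 0.02Q = 7 + 0.025Q → Q* = 675, P* = 23.875.
At the floor P = 29.92, quantity demanded = (37.375 − 29.92)/0.02 = 372.75.
Sellers' marginal cost at Q' = 372.75: 7 + 0.025·372.75 = 16.31875.
ΔQ = 675 − 372.75 = 302.25; wedge = 29.92 − 16.31875 = 13.60125.
DWL = ½ × 302.25 × 13.60125 = 2055.49.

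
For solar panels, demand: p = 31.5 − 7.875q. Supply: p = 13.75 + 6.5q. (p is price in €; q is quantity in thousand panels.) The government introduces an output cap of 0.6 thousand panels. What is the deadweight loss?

Competitive equilibrium: 31.5 − 7.875q = 13.75 + 6.5q → q* = 1.2348, p* = 21.7761.
At q = 0.6: demand price = 31.5 − 7.875·0.6 = 26.775; supply price = 13.75 + 6.5·0.6 = 17.65.
Δq = 1.2348 − 0.6 = 0.6348; wedge = 26.775 − 17.65 = 9.125.
DWL = ½ × 0.6348 × 9.125 = €2.90 thousand.

€2.90 thousand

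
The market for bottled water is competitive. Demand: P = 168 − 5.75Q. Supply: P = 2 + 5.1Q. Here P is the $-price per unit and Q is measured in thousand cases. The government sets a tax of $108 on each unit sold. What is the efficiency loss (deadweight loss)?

Competitive equilibrium: 168 − 5.75Q = 2 + 5.1Q → Q* = 15.2995, P* = 80.0276.
With the tax, the buyer price exceeds the seller price by 108: (168 − 5.75Q) − (2 + 5.1Q) = 108 → Q' = 5.3456.
ΔQ = 15.2995 − 5.3456 = 9.9539; the wedge equals the tax, 108.
Deadweight loss = ½ × 9.9539 × 108 = $537.51 thousand.

$537.51 thousand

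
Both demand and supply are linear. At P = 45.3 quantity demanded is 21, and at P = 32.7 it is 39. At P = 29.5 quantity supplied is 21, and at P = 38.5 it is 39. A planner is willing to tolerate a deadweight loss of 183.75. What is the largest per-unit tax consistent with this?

Demand slope = (32.7 − 45.3)/(39 − 21) = −0.7, so P = 60 − 0.7Q.
Supply slope = (38.5 − 29.5)/(39 − 21) = 0.5, so P = 19 + 0.5Q.
Competitive equilibrium: 60 − 0.7Q = 19 + 0.5Q → Q* = 34.1667, P* = 36.0833.
A tax t gives ΔQ = t/1.2 and wedge t, so DWL = t²/2.4.
t²/2.4 = 183.75 → t² = 441 → t = 21.

21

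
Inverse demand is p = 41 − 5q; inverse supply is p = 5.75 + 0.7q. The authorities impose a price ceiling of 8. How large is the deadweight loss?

Competitive equilibrium: 41 − 5q = 5.75 + 0.7q → q* = 6.1842, p* = 10.0789.
At the ceiling p = 8, quantity supplied = (8 − 5.75)/0.7 = 3.2143.
Willingness to pay at q' = 3.2143: 41 − 5·3.2143 = 24.9285.
Δq = 6.1842 − 3.2143 = 2.9699; wedge = 24.9285 − 8 = 16.9285.
DWL = ½ × 2.9699 × 16.9285 = 25.14.

25.14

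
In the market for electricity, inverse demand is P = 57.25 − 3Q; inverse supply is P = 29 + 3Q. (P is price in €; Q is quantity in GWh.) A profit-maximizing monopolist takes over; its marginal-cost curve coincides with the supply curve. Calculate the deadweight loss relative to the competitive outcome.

€7.39

Competitive equilibrium: 57.25 − 3Q = 29 + 3Q → Q* = 4.7083, P* = 43.125.
Marginal revenue: MR = 57.25 − 6Q. Set MR = MC: 57.25 − 6Q = 29 + 3Q → Q_m = 3.1389.
Price P_m = 57.25 − 3·3.1389 = 47.8333; MC(Q_m) = 29 + 3·3.1389 = 38.4167.
Competitive Q* = 4.7083, so ΔQ = 1.5694; wedge = 47.8333 − 38.4167 = 9.4166.
DWL = ½ × 1.5694 × 9.4166 = €7.39.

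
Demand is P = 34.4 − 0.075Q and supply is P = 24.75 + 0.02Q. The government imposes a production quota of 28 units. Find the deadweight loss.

257.16

Competitive equilibrium: 34.4 − 0.075Q = 24.75 + 0.02Q → Q* = 101.5789, P* = 26.7816.
At Q = 28: demand price = 34.4 − 0.075·28 = 32.3; supply price = 24.75 + 0.02·28 = 25.31.
ΔQ = 101.5789 − 28 = 73.5789; wedge = 32.3 − 25.31 = 6.99.
The triangle = ½ × 73.5789 × 6.99 = 257.16.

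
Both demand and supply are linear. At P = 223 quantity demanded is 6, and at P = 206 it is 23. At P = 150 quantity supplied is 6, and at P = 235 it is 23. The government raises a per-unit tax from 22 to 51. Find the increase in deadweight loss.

176.42

Demand slope = (206 − 223)/(23 − 6) = −1, so P = 229 − Q.
Supply slope = (235 − 150)/(23 − 6) = 5, so P = 120 + 5Q.
Competitive equilibrium: 229 − Q = 120 + 5Q → Q* = 18.1667, P* = 210.8333.
For a per-unit tax t: ΔQ = t/6, so DWL = ½·t·(t/6) = t²/12.
At t = 22: DWL = 40.333. At t = 51: DWL = 216.75.
Increase = 216.75 − 40.333 = 176.42.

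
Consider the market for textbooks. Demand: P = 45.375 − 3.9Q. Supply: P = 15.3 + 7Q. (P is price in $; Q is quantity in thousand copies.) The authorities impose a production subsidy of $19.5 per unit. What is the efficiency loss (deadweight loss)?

Competitive equilibrium: 45.375 − 3.9Q = 15.3 + 7Q → Q* = 2.7592, P* = 34.6142.
The subsidy lowers effective supply by 19.5: P = 7Q − 4.2.
New quantity: 45.375 − 3.9Q = 7Q − 4.2 → Q' = 4.5482.
Overproduction ΔQ = 4.5482 − 2.7592 = 1.789; wedge = subsidy = 19.5.
Deadweight loss = ½ × 1.789 × 19.5 = $17.44 thousand.

$17.44 thousand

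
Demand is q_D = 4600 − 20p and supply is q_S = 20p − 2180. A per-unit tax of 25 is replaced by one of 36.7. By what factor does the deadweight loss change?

In inverse form: demand p = 230 − 0.05q, supply p = 109 + 0.05q.
Competitive equilibrium: 230 − 0.05q = 109 + 0.05q → q* = 1210, p* = 169.5.
For a per-unit tax t: Δq = t/0.1, so DWL = ½·t·(t/0.1) = t²/0.2.
At t = 25: DWL = 3125. At t = 36.7: DWL = 6734.45.
Ratio = (36.7/25)² = 2.155.

2.155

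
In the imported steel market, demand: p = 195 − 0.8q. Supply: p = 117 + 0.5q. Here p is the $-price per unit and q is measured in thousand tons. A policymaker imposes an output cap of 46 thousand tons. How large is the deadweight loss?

Competitive equilibrium: 195 − 0.8q = 117 + 0.5q → q* = 60, p* = 147.
At q = 46: demand price = 195 − 0.8·46 = 158.2; supply price = 117 + 0.5·46 = 140.
Δq = 60 − 46 = 14; wedge = 158.2 − 140 = 18.2.
The triangle = ½ × 14 × 18.2 = $127.40 thousand.

$127.40 thousand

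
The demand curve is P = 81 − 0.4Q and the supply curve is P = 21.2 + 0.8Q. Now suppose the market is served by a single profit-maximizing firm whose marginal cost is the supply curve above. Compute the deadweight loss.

93.13

Competitive equilibrium: 81 − 0.4Q = 21.2 + 0.8Q → Q* = 49.8333, P* = 61.0667.
Marginal revenue: MR = 81 − 0.8Q. Set MR = MC: 81 − 0.8Q = 21.2 + 0.8Q → Q_m = 37.375.
Price P_m = 81 − 0.4·37.375 = 66.05; MC(Q_m) = 21.2 + 0.8·37.375 = 51.1.
Competitive Q* = 49.8333, so ΔQ = 12.4583; wedge = 66.05 − 51.1 = 14.95.
The triangle = ½ × 12.4583 × 14.95 = 93.13.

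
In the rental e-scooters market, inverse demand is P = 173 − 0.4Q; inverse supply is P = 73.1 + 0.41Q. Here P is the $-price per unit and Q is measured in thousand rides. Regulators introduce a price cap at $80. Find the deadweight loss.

Competitive equilibrium: 173 − 0.4Q = 73.1 + 0.41Q → Q* = 123.3333, P* = 123.6667.
At the ceiling P = 80, quantity supplied = (80 − 73.1)/0.41 = 16.8293.
Willingness to pay at Q' = 16.8293: 173 − 0.4·16.8293 = 166.2683.
ΔQ = 123.3333 − 16.8293 = 106.504; wedge = 166.2683 − 80 = 86.2683.
The triangle = ½ × 106.504 × 86.2683 = $4593.96 thousand.

$4593.96 thousand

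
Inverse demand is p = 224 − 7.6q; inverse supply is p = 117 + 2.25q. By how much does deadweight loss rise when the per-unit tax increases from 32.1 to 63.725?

153.83

Competitive equilibrium: 224 − 7.6q = 117 + 2.25q → q* = 10.8629, p* = 141.4416.
For a per-unit tax t: Δq = t/9.85, so DWL = ½·t·(t/9.85) = t²/19.7.
At t = 32.1: DWL = 52.305. At t = 63.725: DWL = 206.136.
Increase = 206.136 − 52.305 = 153.83.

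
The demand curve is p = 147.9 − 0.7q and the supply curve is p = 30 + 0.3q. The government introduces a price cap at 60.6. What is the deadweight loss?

126.405

Competitive equilibrium: 147.9 − 0.7q = 30 + 0.3q → q* = 117.9, p* = 65.37.
At the ceiling p = 60.6, quantity supplied = (60.6 − 30)/0.3 = 102.
Willingness to pay at q' = 102: 147.9 − 0.7·102 = 76.5.
Δq = 117.9 − 102 = 15.9; wedge = 76.5 − 60.6 = 15.9.
Welfare loss = ½ × 15.9 × 15.9 = 126.405.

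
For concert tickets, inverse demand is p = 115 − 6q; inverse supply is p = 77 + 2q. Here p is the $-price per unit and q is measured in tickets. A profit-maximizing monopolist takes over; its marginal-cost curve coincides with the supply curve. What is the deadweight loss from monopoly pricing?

Competitive equilibrium: 115 − 6q = 77 + 2q → q* = 4.75, p* = 86.5.
Marginal revenue: MR = 115 − 12q. Set MR = MC: 115 − 12q = 77 + 2q → q_m = 2.7143.
Price p_m = 115 − 6·2.7143 = 98.7142; MC(q_m) = 77 + 2·2.7143 = 82.4286.
Competitive q* = 4.75, so Δq = 2.0357; wedge = 98.7142 − 82.4286 = 16.2856.
Deadweight loss = ½ × 2.0357 × 16.2856 = $16.58.

$16.58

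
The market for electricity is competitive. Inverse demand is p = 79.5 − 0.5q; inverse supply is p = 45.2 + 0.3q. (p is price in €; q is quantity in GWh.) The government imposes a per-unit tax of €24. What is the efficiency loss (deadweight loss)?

Competitive equilibrium: 79.5 − 0.5q = 45.2 + 0.3q → q* = 42.875, p* = 58.0625.
With the tax, the buyer price exceeds the seller price by 24: (79.5 − 0.5q) − (45.2 + 0.3q) = 24 → q' = 12.875.
Δq = 42.875 − 12.875 = 30; the wedge equals the tax, 24.
Deadweight loss = ½ × 30 × 24 = €360.

€360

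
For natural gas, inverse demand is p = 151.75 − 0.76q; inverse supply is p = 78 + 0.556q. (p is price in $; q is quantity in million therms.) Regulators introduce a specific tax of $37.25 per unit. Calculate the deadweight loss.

$527.19 million

Competitive equilibrium: 151.75 − 0.76q = 78 + 0.556q → q* = 56.041, p* = 109.1588.
With the tax, the buyer price exceeds the seller price by 37.25: (151.75 − 0.76q) − (78 + 0.556q) = 37.25 → q' = 27.7356.
Δq = 56.041 − 27.7356 = 28.3054; the wedge equals the tax, 37.25.
The triangle = ½ × 28.3054 × 37.25 = $527.19 million.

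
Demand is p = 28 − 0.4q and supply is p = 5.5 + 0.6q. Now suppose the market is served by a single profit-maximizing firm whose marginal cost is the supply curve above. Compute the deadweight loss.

Competitive equilibrium: 28 − 0.4q = 5.5 + 0.6q → q* = 22.5, p* = 19.
Marginal revenue: MR = 28 − 0.8q. Set MR = MC: 28 − 0.8q = 5.5 + 0.6q → q_m = 16.0714.
Price p_m = 28 − 0.4·16.0714 = 21.5714; MC(q_m) = 5.5 + 0.6·16.0714 = 15.1428.
Competitive q* = 22.5, so Δq = 6.4286; wedge = 21.5714 − 15.1428 = 6.4286.
Deadweight loss = ½ × 6.4286 × 6.4286 = 20.66.

20.66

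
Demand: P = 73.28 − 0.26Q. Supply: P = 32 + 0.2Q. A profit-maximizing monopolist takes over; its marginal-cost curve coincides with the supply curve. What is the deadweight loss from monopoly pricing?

241.53

Competitive equilibrium: 73.28 − 0.26Q = 32 + 0.2Q → Q* = 89.7391, P* = 49.9478.
Marginal revenue: MR = 73.28 − 0.52Q. Set MR = MC: 73.28 − 0.52Q = 32 + 0.2Q → Q_m = 57.3333.
Price P_m = 73.28 − 0.26·57.3333 = 58.3733; MC(Q_m) = 32 + 0.2·57.3333 = 43.4667.
Competitive Q* = 89.7391, so ΔQ = 32.4058; wedge = 58.3733 − 43.4667 = 14.9066.
The triangle = ½ × 32.4058 × 14.9066 = 241.53.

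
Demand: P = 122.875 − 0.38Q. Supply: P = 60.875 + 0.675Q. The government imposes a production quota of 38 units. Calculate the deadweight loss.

227.51

Competitive equilibrium: 122.875 − 0.38Q = 60.875 + 0.675Q → Q* = 58.7678, P* = 100.5432.
At Q = 38: demand price = 122.875 − 0.38·38 = 108.435; supply price = 60.875 + 0.675·38 = 86.525.
ΔQ = 58.7678 − 38 = 20.7678; wedge = 108.435 − 86.525 = 21.91.
Deadweight loss = ½ × 20.7678 × 21.91 = 227.51.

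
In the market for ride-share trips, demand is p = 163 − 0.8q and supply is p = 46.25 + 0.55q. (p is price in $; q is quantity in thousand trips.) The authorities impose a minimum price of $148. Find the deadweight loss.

$3096.60 thousand

Competitive equilibrium: 163 − 0.8q = 46.25 + 0.55q → q* = 86.4815, p* = 93.8148.
At the floor p = 148, quantity demanded = (163 − 148)/0.8 = 18.75.
Sellers' marginal cost at q' = 18.75: 46.25 + 0.55·18.75 = 56.5625.
Δq = 86.4815 − 18.75 = 67.7315; wedge = 148 − 56.5625 = 91.4375.
Welfare loss = ½ × 67.7315 × 91.4375 = $3096.60 thousand.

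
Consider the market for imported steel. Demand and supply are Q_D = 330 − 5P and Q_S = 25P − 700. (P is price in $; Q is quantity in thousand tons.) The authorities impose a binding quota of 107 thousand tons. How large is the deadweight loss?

$316.21 thousand

In inverse form: demand P = 66 − 0.2Q, supply P = 28 + 0.04Q.
Competitive equilibrium: 66 − 0.2Q = 28 + 0.04Q → Q* = 158.3333, P* = 34.3333.
At Q = 107: demand price = 66 − 0.2·107 = 44.6; supply price = 28 + 0.04·107 = 32.28.
ΔQ = 158.3333 − 107 = 51.3333; wedge = 44.6 − 32.28 = 12.32.
Deadweight loss = ½ × 51.3333 × 12.32 = $316.21 thousand.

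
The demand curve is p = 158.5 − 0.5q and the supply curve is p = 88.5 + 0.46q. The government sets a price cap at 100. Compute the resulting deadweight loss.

Competitive equilibrium: 158.5 − 0.5q = 88.5 + 0.46q → q* = 72.9167, p* = 122.0417.
At the ceiling p = 100, quantity supplied = (100 − 88.5)/0.46 = 25.
Willingness to pay at q' = 25: 158.5 − 0.5·25 = 146.
Δq = 72.9167 − 25 = 47.9167; wedge = 146 − 100 = 46.
Welfare loss = ½ × 47.9167 × 46 = 1102.08.

1102.08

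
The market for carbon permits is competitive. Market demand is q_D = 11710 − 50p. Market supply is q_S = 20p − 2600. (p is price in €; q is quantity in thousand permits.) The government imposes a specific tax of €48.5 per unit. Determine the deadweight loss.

In inverse form: demand p = 234.2 − 0.02q, supply p = 130 + 0.05q.
Competitive equilibrium: 234.2 − 0.02q = 130 + 0.05q → q* = 1488.57143, p* = 204.42857.
With the tax, the buyer price exceeds the seller price by 48.5: (234.2 − 0.02q) − (130 + 0.05q) = 48.5 → q' = 795.71429.
Δq = 1488.57143 − 795.71429 = 692.85714; the wedge equals the tax, 48.5.
Deadweight loss = ½ × 692.85714 × 48.5 = €16801.79 thousand.

€16801.79 thousand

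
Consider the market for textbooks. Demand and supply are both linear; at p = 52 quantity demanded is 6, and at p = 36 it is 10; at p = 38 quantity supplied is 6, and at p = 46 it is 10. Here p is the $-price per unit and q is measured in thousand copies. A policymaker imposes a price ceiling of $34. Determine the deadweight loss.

Demand slope = (36 − 52)/(10 − 6) = −4, so p = 76 − 4q.
Supply slope = (46 − 38)/(10 − 6) = 2, so p = 26 + 2q.
Competitive equilibrium: 76 − 4q = 26 + 2q → q* = 8.3333, p* = 42.6667.
At the ceiling p = 34, quantity supplied = (34 − 26)/2 = 4.
Willingness to pay at q' = 4: 76 − 4·4 = 60.
Δq = 8.3333 − 4 = 4.3333; wedge = 60 − 34 = 26.
DWL = ½ × 4.3333 × 26 = $56.33 thousand.

$56.33 thousand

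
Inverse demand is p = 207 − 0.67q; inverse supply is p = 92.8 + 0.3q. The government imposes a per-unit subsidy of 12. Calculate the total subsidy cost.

Competitive equilibrium: 207 − 0.67q = 92.8 + 0.3q → q* = 117.732, p* = 128.1196.
The subsidy lowers effective supply by 12: p = 80.8 + 0.3q.
New quantity: 207 − 0.67q = 80.8 + 0.3q → q' = 130.1031.
Total subsidy cost = 12 × 130.1031 = 1561.24.

1561.24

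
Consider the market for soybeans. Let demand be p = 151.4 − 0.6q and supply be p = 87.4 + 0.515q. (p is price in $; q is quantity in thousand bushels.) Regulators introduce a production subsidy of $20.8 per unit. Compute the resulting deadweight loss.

Competitive equilibrium: 151.4 − 0.6q = 87.4 + 0.515q → q* = 57.3991, p* = 116.9605.
The subsidy lowers effective supply by 20.8: p = 66.6 + 0.515q.
New quantity: 151.4 − 0.6q = 66.6 + 0.515q → q' = 76.0538.
Overproduction Δq = 76.0538 − 57.3991 = 18.6547; wedge = subsidy = 20.8.
Welfare loss = ½ × 18.6547 × 20.8 = $194.01 thousand.

$194.01 thousand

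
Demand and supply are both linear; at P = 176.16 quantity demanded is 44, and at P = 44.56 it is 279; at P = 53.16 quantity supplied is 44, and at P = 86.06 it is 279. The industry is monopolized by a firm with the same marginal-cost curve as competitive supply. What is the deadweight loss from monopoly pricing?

Demand slope = (44.56 − 176.16)/(279 − 44) = −0.56, so P = 200.8 − 0.56Q.
Supply slope = (86.06 − 53.16)/(279 − 44) = 0.14, so P = 47 + 0.14Q.
Competitive equilibrium: 200.8 − 0.56Q = 47 + 0.14Q → Q* = 219.71429, P* = 77.76.
Marginal revenue: MR = 200.8 − 1.12Q. Set MR = MC: 200.8 − 1.12Q = 47 + 0.14Q → Q_m = 122.06349.
Price P_m = 200.8 − 0.56·122.06349 = 132.44445; MC(Q_m) = 47 + 0.14·122.06349 = 64.08889.
Competitive Q* = 219.71429, so ΔQ = 97.6508; wedge = 132.44445 − 64.08889 = 68.35556.
Deadweight loss = ½ × 97.6508 × 68.35556 = 3337.49.

3337.49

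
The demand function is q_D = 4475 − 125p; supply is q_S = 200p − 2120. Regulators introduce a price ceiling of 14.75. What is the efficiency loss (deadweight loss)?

In inverse form: demand p = 35.8 − 0.008q, supply p = 10.6 + 0.005q.
Competitive equilibrium: 35.8 − 0.008q = 10.6 + 0.005q → q* = 1938.4615, p* = 20.2923.
At the ceiling p = 14.75, quantity supplied = (14.75 − 10.6)/0.005 = 830.
Willingness to pay at q' = 830: 35.8 − 0.008·830 = 29.16.
Δq = 1938.4615 − 830 = 1108.4615; wedge = 29.16 − 14.75 = 14.41.
DWL = ½ × 1108.4615 × 14.41 = 7986.47.

7986.47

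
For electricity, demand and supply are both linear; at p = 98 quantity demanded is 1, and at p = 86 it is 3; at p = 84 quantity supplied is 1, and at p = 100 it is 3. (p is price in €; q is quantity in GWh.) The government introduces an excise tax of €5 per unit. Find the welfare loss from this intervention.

€0.89

Demand slope = (86 − 98)/(3 − 1) = −6, so p = 104 − 6q.
Supply slope = (100 − 84)/(3 − 1) = 8, so p = 76 + 8q.
Competitive equilibrium: 104 − 6q = 76 + 8q → q* = 2, p* = 92.
With the tax, the buyer price exceeds the seller price by 5: (104 − 6q) − (76 + 8q) = 5 → q' = 1.6429.
Δq = 2 − 1.6429 = 0.3571; the wedge equals the tax, 5.
Deadweight loss = ½ × 0.3571 × 5 = €0.89.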